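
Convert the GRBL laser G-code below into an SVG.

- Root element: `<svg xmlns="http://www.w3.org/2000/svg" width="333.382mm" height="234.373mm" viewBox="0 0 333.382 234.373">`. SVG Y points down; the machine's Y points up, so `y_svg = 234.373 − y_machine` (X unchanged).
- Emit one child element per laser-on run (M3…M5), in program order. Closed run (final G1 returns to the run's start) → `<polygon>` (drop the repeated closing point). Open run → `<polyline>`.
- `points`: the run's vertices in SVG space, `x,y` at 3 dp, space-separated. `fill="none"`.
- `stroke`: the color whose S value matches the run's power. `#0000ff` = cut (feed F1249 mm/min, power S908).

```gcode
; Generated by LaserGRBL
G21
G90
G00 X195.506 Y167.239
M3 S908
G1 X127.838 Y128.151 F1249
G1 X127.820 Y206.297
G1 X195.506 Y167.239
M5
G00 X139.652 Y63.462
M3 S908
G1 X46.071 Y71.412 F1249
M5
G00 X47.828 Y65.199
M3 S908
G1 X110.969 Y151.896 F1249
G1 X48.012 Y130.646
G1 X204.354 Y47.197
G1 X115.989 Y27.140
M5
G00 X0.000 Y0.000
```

y_svg = 234.373 − y_m. Every run uses S908, so all elements get stroke `#0000ff` (cut).

[1] closed run; points: 195.506,67.134 127.838,106.222 127.820,28.076

[2] open run; points: 139.652,170.911 46.071,162.961

[3] open run; points: 47.828,169.174 110.969,82.477 48.012,103.727 204.354,187.176 115.989,207.233

<svg xmlns="http://www.w3.org/2000/svg" width="333.382mm" height="234.373mm" viewBox="0 0 333.382 234.373">
  <polygon points="195.506,67.134 127.838,106.222 127.820,28.076" fill="none" stroke="#0000ff"/>
  <polyline points="139.652,170.911 46.071,162.961" fill="none" stroke="#0000ff"/>
  <polyline points="47.828,169.174 110.969,82.477 48.012,103.727 204.354,187.176 115.989,207.233" fill="none" stroke="#0000ff"/>
</svg>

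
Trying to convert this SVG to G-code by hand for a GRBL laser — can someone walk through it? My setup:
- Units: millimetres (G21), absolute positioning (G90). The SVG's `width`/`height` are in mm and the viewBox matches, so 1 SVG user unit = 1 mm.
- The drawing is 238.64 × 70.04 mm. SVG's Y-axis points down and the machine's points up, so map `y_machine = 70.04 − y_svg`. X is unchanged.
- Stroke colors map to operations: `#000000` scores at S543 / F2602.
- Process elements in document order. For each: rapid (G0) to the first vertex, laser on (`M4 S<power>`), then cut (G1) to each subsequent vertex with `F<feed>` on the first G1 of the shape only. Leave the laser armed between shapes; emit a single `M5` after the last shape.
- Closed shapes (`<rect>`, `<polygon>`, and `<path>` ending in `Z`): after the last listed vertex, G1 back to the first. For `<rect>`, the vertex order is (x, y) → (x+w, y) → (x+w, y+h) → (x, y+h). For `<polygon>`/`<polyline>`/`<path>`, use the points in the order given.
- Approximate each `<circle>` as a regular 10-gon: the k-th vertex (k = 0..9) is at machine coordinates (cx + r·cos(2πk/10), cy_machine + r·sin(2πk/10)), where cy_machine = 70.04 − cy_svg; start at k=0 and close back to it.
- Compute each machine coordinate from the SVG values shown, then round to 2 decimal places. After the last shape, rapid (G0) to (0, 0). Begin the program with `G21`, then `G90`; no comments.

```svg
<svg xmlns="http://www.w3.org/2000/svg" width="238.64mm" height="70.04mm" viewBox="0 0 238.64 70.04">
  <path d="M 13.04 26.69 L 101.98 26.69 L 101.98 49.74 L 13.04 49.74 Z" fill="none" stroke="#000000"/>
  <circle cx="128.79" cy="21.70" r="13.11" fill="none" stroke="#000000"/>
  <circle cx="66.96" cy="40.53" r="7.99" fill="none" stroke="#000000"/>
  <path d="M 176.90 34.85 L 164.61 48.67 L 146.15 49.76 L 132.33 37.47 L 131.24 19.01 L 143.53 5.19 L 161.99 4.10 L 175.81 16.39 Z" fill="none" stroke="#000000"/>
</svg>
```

G21
G90
G0 X13.04 Y43.35
M4 S543
G1 X101.98 Y43.35 F2602
G1 X101.98 Y20.30
G1 X13.04 Y20.30
G1 X13.04 Y43.35
G0 X141.90 Y48.34
M4 S543
G1 X139.40 Y56.05 F2602
G1 X132.84 Y60.81
G1 X124.74 Y60.81
G1 X118.18 Y56.05
G1 X115.68 Y48.34
G1 X118.18 Y40.63
G1 X124.74 Y35.87
G1 X132.84 Y35.87
G1 X139.40 Y40.63
G1 X141.90 Y48.34
G0 X74.95 Y29.51
M4 S543
G1 X73.42 Y34.21 F2602
G1 X69.43 Y37.11
G1 X64.49 Y37.11
G1 X60.50 Y34.21
G1 X58.97 Y29.51
G1 X60.50 Y24.81
G1 X64.49 Y21.91
G1 X69.43 Y21.91
G1 X73.42 Y24.81
G1 X74.95 Y29.51
G0 X176.90 Y35.19
M4 S543
G1 X164.61 Y21.37 F2602
G1 X146.15 Y20.28
G1 X132.33 Y32.57
G1 X131.24 Y51.03
G1 X143.53 Y64.85
G1 X161.99 Y65.94
G1 X175.81 Y53.65
G1 X176.90 Y35.19
M5
G0 X0.00 Y0.00

Since the viewBox matches the mm dimensions, user units are millimetres directly. The only transform is the Y-flip y_m = 70.04 − y_svg.

Shape 1 is a rectangle drawn with `<path>`. Its stroke #000000 means score at S543, F2602. After flipping Y the toolpath is (13.04,43.35) → (101.98,43.35) → (101.98,20.30) → (13.04,20.30) → (13.04,43.35), returning to the start.

Shape 2 is a circle drawn with `<circle>`. Its stroke #000000 means score at S543, F2602. After flipping Y the toolpath is (141.90,48.34) → (139.40,56.05) → (132.84,60.81) → (124.74,60.81) → (118.18,56.05) → (115.68,48.34) → (118.18,40.63) → (124.74,35.87) → (132.84,35.87) → (139.40,40.63) → (141.90,48.34), returning to the start.

Shape 3 is a circle drawn with `<circle>`. Its stroke #000000 means score at S543, F2602. After flipping Y the toolpath is (74.95,29.51) → (73.42,34.21) → (69.43,37.11) → (64.49,37.11) → (60.50,34.21) → (58.97,29.51) → (60.50,24.81) → (64.49,21.91) → (69.43,21.91) → (73.42,24.81) → (74.95,29.51), returning to the start.

Shape 4 is a regular polygon drawn with `<path>`. Its stroke #000000 means score at S543, F2602. After flipping Y the toolpath is (176.90,35.19) → (164.61,21.37) → (146.15,20.28) → (132.33,32.57) → (131.24,51.03) → (143.53,64.85) → (161.99,65.94) → (175.81,53.65) → (176.90,35.19), returning to the start.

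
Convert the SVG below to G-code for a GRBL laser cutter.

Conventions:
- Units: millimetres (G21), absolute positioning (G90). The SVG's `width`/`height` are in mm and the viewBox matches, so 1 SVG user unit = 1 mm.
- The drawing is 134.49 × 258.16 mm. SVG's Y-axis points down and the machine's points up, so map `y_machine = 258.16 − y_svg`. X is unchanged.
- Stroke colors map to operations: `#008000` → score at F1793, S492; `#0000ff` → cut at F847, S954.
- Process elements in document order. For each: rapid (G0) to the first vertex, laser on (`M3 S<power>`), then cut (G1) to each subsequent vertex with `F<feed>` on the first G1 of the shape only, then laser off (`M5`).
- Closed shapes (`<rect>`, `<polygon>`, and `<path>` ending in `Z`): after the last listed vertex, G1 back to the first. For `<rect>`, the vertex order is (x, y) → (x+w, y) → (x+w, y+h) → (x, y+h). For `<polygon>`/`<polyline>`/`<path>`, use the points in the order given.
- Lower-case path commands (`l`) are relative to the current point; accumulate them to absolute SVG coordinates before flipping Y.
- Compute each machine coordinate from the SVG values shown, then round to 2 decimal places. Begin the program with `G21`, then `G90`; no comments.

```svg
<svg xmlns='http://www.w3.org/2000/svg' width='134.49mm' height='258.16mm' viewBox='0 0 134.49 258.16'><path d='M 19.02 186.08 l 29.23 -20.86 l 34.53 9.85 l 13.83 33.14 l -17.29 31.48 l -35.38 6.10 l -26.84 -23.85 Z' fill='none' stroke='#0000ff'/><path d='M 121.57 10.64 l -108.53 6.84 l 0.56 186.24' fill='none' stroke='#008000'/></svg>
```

Since the viewBox matches the mm dimensions, user units are millimetres directly. The only transform is the Y-flip y_m = 258.16 − y_svg.

Shape 1 is a regular polygon drawn with `<path>`. Its stroke #0000ff means cut at S954, F847. After flipping Y the toolpath is (19.02,72.08) → (48.25,92.94) → (82.78,83.09) → (96.61,49.95) → (79.32,18.47) → (43.94,12.37) → (17.10,36.22) → (19.02,72.08), returning to the start.

Shape 2 is a open polyline drawn with `<path>`. Its stroke #008000 means score at S492, F1793. After flipping Y the toolpath is (121.57,247.52) → (13.04,240.68) → (13.60,54.44).

G21
G90
G0 X19.02 Y72.08
M3 S954
G1 X48.25 Y92.94 F847
G1 X82.78 Y83.09
G1 X96.61 Y49.95
G1 X79.32 Y18.47
G1 X43.94 Y12.37
G1 X17.10 Y36.22
G1 X19.02 Y72.08
M5
G0 X121.57 Y247.52
M3 S492
G1 X13.04 Y240.68 F1793
G1 X13.60 Y54.44
M5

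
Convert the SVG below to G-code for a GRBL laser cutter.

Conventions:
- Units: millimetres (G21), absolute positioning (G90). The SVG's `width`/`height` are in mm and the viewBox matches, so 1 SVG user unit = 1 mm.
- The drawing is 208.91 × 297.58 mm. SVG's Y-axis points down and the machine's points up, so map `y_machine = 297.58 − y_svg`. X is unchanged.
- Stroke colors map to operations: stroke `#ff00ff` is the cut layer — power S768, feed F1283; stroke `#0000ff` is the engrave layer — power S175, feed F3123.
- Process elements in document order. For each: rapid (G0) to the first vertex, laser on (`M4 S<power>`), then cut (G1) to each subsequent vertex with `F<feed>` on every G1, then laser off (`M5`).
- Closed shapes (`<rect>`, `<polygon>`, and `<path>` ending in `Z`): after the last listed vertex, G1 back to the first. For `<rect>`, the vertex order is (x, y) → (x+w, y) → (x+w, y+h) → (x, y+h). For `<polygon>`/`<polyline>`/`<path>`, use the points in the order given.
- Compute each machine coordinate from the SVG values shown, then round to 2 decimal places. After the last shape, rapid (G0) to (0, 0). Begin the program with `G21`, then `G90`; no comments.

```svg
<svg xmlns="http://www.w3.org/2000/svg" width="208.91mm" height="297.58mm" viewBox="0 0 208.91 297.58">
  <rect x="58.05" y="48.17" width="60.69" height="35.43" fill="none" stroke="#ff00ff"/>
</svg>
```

viewBox `0 0 208.91 297.58` with mm width/height → 1 unit = 1 mm. Flip: y_m = 297.58 − y_svg.

**Shape 1** — `<rect>` rectangle, stroke `#ff00ff` → cut (S768, F1283). Machine vertices: (58.05,249.41) → (118.74,249.41) → (118.74,213.98) → (58.05,213.98) → (58.05,249.41). Closed: final G1 returns to the first vertex.

G21
G90
G0 X58.05 Y249.41
M4 S768
G1 X118.74 Y249.41 F1283
G1 X118.74 Y213.98 F1283
G1 X58.05 Y213.98 F1283
G1 X58.05 Y249.41 F1283
M5
G0 X0.00 Y0.00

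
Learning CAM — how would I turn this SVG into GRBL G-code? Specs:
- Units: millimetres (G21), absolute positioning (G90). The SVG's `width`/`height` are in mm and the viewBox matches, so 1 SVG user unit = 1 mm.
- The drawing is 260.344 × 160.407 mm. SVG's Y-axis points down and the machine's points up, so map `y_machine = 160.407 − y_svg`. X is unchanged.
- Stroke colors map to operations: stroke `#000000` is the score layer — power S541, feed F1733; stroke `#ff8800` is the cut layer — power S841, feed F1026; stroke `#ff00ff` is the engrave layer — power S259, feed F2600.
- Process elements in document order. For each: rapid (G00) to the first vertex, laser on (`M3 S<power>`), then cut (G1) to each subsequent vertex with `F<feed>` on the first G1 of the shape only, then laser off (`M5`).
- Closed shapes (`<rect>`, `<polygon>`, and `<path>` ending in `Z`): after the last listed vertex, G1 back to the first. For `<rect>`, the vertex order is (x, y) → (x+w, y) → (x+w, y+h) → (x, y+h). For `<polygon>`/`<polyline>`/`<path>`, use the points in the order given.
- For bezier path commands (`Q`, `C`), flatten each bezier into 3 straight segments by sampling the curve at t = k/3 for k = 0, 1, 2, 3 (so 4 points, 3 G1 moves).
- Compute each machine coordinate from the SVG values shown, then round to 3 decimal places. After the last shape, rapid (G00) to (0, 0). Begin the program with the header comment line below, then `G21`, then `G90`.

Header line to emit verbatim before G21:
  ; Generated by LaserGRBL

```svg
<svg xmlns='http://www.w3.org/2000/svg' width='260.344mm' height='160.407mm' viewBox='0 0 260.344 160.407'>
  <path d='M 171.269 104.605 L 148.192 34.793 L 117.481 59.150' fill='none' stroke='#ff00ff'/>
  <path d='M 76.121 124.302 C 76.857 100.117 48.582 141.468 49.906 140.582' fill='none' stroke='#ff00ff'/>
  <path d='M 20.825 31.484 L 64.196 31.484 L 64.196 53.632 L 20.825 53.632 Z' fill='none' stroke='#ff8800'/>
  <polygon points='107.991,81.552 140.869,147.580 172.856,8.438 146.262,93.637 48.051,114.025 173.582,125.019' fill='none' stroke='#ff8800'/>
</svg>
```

; Generated by LaserGRBL
G21
G90
G00 X171.269 Y55.802
M3 S259
G1 X148.192 Y125.614 F2600
G1 X117.481 Y101.257
M5
G00 X76.121 Y36.105
M3 S259
G1 X69.357 Y42.436 F2600
G1 X56.278 Y29.026
G1 X49.906 Y19.825
M5
G00 X20.825 Y128.923
M3 S841
G1 X64.196 Y128.923 F1026
G1 X64.196 Y106.775
G1 X20.825 Y106.775
G1 X20.825 Y128.923
M5
G00 X107.991 Y78.855
M3 S841
G1 X140.869 Y12.827 F1026
G1 X172.856 Y151.969
G1 X146.262 Y66.770
G1 X48.051 Y46.382
G1 X173.582 Y35.388
G1 X107.991 Y78.855
M5
G00 X0.000 Y0.000

viewBox `0 0 260.344 160.407` with mm width/height → 1 unit = 1 mm. Flip: y_m = 160.407 − y_svg.

**Shape 1** — `<path>` open polyline, stroke `#ff00ff` → engrave (S259, F2600). Machine vertices: (171.269,55.802) → (148.192,125.614) → (117.481,101.257). Open path.

**Shape 2** — `<path>` cubic bezier, stroke `#ff00ff` → engrave (S259, F2600). Control points (SVG): P0=(76.121,124.302), P1=(76.857,100.117), P2=(48.582,141.468), P3=(49.906,140.582); sampled at t=k/3. Machine vertices: (76.121,36.105) → (69.357,42.436) → (56.278,29.026) → (49.906,19.825). Open path.

**Shape 3** — `<path>` rectangle, stroke `#ff8800` → cut (S841, F1026). Machine vertices: (20.825,128.923) → (64.196,128.923) → (64.196,106.775) → (20.825,106.775) → (20.825,128.923). Closed: final G1 returns to the first vertex.

**Shape 4** — `<polygon>` closed polygon, stroke `#ff8800` → cut (S841, F1026). Machine vertices: (107.991,78.855) → (140.869,12.827) → (172.856,151.969) → (146.262,66.770) → (48.051,46.382) → (173.582,35.388) → (107.991,78.855). Closed: final G1 returns to the first vertex.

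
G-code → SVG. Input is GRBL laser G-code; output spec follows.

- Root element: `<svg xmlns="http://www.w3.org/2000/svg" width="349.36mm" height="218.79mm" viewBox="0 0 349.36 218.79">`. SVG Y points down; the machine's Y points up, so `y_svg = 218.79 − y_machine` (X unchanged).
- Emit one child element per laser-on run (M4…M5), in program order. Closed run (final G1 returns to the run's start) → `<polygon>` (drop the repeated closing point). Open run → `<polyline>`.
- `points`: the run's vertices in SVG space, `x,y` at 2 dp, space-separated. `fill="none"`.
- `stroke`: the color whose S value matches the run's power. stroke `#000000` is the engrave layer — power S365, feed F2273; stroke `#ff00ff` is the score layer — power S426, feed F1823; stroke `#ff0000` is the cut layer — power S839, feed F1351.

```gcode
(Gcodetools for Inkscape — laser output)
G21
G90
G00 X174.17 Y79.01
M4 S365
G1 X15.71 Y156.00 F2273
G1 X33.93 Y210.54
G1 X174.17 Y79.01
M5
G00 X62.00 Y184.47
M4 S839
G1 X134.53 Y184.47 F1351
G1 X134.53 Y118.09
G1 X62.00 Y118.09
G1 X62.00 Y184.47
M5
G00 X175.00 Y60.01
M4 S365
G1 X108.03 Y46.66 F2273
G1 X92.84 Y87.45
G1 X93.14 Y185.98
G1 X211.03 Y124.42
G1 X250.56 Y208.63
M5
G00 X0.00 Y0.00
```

Each laser-on run becomes one SVG element. Flip Y back into SVG space with y_svg = 218.79 − y_machine.

Run 1: S365 ⇒ engrave layer `#000000`. The run returns to its start, so emit a `<polygon>` with points (Y-flipped): 174.17,139.78 15.71,62.79 33.93,8.25.

Run 2: S839 ⇒ cut layer `#ff0000`. The run returns to its start, so emit a `<polygon>` with points (Y-flipped): 62.00,34.32 134.53,34.32 134.53,100.70 62.00,100.70.

Run 3: S365 ⇒ engrave layer `#000000`. The run is open, so emit a `<polyline>` with points (Y-flipped): 175.00,158.78 108.03,172.13 92.84,131.34 93.14,32.81 211.03,94.37 250.56,10.16.

<svg xmlns="http://www.w3.org/2000/svg" width="349.36mm" height="218.79mm" viewBox="0 0 349.36 218.79">
  <polygon points="174.17,139.78 15.71,62.79 33.93,8.25" fill="none" stroke="#000000"/>
  <polygon points="62.00,34.32 134.53,34.32 134.53,100.70 62.00,100.70" fill="none" stroke="#ff0000"/>
  <polyline points="175.00,158.78 108.03,172.13 92.84,131.34 93.14,32.81 211.03,94.37 250.56,10.16" fill="none" stroke="#000000"/>
</svg>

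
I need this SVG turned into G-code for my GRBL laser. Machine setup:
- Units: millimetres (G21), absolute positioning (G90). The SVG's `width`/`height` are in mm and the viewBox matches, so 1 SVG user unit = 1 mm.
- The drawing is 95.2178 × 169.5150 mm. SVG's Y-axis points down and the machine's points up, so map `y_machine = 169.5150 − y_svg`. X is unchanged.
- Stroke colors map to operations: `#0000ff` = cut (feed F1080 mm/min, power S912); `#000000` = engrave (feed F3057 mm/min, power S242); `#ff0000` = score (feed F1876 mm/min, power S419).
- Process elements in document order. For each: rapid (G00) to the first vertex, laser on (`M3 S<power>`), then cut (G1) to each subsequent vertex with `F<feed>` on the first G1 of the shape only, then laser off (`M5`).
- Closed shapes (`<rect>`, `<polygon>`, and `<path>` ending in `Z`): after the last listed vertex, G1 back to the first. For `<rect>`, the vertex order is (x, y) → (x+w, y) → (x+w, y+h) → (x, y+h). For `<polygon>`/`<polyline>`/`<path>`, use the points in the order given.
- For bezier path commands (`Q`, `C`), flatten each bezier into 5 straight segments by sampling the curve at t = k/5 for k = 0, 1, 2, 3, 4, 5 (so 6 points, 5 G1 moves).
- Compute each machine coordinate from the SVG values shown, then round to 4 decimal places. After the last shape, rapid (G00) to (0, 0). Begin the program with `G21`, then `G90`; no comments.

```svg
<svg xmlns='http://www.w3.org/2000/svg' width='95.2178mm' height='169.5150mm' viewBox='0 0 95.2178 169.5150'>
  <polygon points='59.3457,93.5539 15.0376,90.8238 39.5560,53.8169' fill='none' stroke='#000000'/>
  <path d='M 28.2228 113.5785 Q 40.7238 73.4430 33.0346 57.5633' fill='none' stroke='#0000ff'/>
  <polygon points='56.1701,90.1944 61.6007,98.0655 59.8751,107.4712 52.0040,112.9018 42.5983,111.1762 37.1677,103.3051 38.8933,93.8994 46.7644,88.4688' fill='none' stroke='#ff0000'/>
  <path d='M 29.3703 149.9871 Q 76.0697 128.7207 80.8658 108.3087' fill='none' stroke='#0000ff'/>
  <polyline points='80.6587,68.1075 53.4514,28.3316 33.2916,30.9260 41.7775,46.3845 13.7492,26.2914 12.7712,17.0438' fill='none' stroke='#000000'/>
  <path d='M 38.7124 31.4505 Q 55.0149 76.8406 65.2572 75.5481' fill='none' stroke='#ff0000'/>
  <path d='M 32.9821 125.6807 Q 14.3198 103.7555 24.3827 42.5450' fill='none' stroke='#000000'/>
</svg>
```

G21
G90
G00 X59.3457 Y75.9611
M3 S242
G1 X15.0376 Y78.6912 F3057
G1 X39.5560 Y115.6981
G1 X59.3457 Y75.9611
M5
G00 X28.2228 Y55.9365
M3 S912
G1 X32.4156 Y71.0205 F1080
G1 X34.9932 Y84.1640
G1 X35.9555 Y95.3670
G1 X35.3027 Y104.6296
G1 X33.0346 Y111.9517
M5
G00 X56.1701 Y79.3206
M3 S419
G1 X61.6007 Y71.4495 F1876
G1 X59.8751 Y62.0438
G1 X52.0040 Y56.6132
G1 X42.5983 Y58.3388
G1 X37.1677 Y66.2099
G1 X38.8933 Y75.6156
G1 X46.7644 Y81.0462
G1 X56.1701 Y79.3206
M5
G00 X29.3703 Y19.5279
M3 S912
G1 X46.3739 Y28.0003 F1080
G1 X60.0253 Y36.4043
G1 X70.3244 Y44.7400
G1 X77.2712 Y53.0073
G1 X80.8658 Y61.2063
M5
G00 X80.6587 Y101.4075
M3 S242
G1 X53.4514 Y141.1834 F3057
G1 X33.2916 Y138.5890
G1 X41.7775 Y123.1305
G1 X13.7492 Y143.2236
G1 X12.7712 Y152.4712
M5
G00 X38.7124 Y138.0645
M3 S419
G1 X44.9910 Y121.7758 F1876
G1 X50.7848 Y109.2216
G1 X56.0937 Y100.4021
G1 X60.9179 Y95.3172
G1 X65.2572 Y93.9669
M5
G00 X32.9821 Y43.8343
M3 S242
G1 X26.6662 Y54.1758 F3057
G1 X22.6483 Y67.6601
G1 X20.9284 Y84.2872
G1 X21.5065 Y104.0572
G1 X24.3827 Y126.9700
M5
G00 X0.0000 Y0.0000

1 u = 1 mm; y_m = 169.5150 − y.

[1] `<polygon>` regular polygon, #000000→engrave S242 F3057: (59.3457,75.9611) → (15.0376,78.6912) → (39.5560,115.6981) → (59.3457,75.9611) (closed)

[2] `<path>` quadratic bezier, #0000ff→cut S912 F1080: (28.2228,55.9365) → (32.4156,71.0205) → (34.9932,84.1640) → (35.9555,95.3670) → (35.3027,104.6296) → (33.0346,111.9517)

[3] `<polygon>` regular polygon, #ff0000→score S419 F1876: (56.1701,79.3206) → (61.6007,71.4495) → (59.8751,62.0438) → (52.0040,56.6132) → (42.5983,58.3388) → (37.1677,66.2099) → (38.8933,75.6156) → (46.7644,81.0462) → (56.1701,79.3206) (closed)

[4] `<path>` quadratic bezier, #0000ff→cut S912 F1080: (29.3703,19.5279) → (46.3739,28.0003) → (60.0253,36.4043) → (70.3244,44.7400) → (77.2712,53.0073) → (80.8658,61.2063)

[5] `<polyline>` open polyline, #000000→engrave S242 F3057: (80.6587,101.4075) → (53.4514,141.1834) → (33.2916,138.5890) → (41.7775,123.1305) → (13.7492,143.2236) → (12.7712,152.4712)

[6] `<path>` quadratic bezier, #ff0000→score S419 F1876: (38.7124,138.0645) → (44.9910,121.7758) → (50.7848,109.2216) → (56.0937,100.4021) → (60.9179,95.3172) → (65.2572,93.9669)

[7] `<path>` quadratic bezier, #000000→engrave S242 F3057: (32.9821,43.8343) → (26.6662,54.1758) → (22.6483,67.6601) → (20.9284,84.2872) → (21.5065,104.0572) → (24.3827,126.9700)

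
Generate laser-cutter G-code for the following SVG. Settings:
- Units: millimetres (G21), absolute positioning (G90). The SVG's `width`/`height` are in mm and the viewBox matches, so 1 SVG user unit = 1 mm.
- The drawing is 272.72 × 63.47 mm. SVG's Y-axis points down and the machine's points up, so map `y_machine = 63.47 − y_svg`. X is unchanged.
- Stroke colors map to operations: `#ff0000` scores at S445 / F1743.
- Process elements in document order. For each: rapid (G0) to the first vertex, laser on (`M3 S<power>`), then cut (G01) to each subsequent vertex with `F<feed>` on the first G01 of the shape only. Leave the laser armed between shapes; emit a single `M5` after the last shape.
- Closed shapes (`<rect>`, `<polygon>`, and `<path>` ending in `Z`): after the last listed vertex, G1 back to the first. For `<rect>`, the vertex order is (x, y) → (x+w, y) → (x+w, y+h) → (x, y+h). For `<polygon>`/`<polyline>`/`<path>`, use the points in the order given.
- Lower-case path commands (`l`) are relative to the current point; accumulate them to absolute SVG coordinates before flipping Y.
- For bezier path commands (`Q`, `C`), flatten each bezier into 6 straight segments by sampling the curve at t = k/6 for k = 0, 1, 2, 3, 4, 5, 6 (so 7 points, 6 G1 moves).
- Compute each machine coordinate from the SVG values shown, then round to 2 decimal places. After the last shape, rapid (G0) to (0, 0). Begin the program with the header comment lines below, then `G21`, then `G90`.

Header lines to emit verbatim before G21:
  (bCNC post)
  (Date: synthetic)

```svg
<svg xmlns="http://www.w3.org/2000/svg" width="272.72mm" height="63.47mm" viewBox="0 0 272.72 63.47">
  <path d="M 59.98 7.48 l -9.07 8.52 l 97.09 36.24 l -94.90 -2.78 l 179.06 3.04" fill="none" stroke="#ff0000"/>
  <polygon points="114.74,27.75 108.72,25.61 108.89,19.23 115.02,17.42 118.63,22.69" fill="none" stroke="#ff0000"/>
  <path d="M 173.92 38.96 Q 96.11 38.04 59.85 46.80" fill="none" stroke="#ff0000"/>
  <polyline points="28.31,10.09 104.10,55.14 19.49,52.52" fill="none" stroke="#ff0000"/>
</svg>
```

viewBox `0 0 272.72 63.47` with mm width/height → 1 unit = 1 mm. Flip: y_m = 63.47 − y_svg.

**Shape 1** — `<path>` open polyline, stroke `#ff0000` → score (S445, F1743). Machine vertices: (59.98,55.99) → (50.91,47.47) → (148.00,11.23) → (53.10,14.01) → (232.16,10.97). Open path.

**Shape 2** — `<polygon>` regular polygon, stroke `#ff0000` → score (S445, F1743). Machine vertices: (114.74,35.72) → (108.72,37.86) → (108.89,44.24) → (115.02,46.05) → (118.63,40.78) → (114.74,35.72). Closed: final G1 returns to the first vertex.

**Shape 3** — `<path>` quadratic bezier, stroke `#ff0000` → score (S445, F1743). Control points (SVG): P0=(173.92,38.96), P1=(96.11,38.04), P2=(59.85,46.80); sampled at t=k/6. Machine vertices: (173.92,24.51) → (149.14,24.55) → (126.66,24.05) → (106.50,23.01) → (88.64,21.43) → (73.09,19.32) → (59.85,16.67). Open path.

**Shape 4** — `<polyline>` open polyline, stroke `#ff0000` → score (S445, F1743). Machine vertices: (28.31,53.38) → (104.10,8.33) → (19.49,10.95). Open path.

(bCNC post)
(Date: synthetic)
G21
G90
G0 X59.98 Y55.99
M3 S445
G01 X50.91 Y47.47 F1743
G01 X148.00 Y11.23
G01 X53.10 Y14.01
G01 X232.16 Y10.97
G0 X114.74 Y35.72
M3 S445
G01 X108.72 Y37.86 F1743
G01 X108.89 Y44.24
G01 X115.02 Y46.05
G01 X118.63 Y40.78
G01 X114.74 Y35.72
G0 X173.92 Y24.51
M3 S445
G01 X149.14 Y24.55 F1743
G01 X126.66 Y24.05
G01 X106.50 Y23.01
G01 X88.64 Y21.43
G01 X73.09 Y19.32
G01 X59.85 Y16.67
G0 X28.31 Y53.38
M3 S445
G01 X104.10 Y8.33 F1743
G01 X19.49 Y10.95
M5
G0 X0.00 Y0.00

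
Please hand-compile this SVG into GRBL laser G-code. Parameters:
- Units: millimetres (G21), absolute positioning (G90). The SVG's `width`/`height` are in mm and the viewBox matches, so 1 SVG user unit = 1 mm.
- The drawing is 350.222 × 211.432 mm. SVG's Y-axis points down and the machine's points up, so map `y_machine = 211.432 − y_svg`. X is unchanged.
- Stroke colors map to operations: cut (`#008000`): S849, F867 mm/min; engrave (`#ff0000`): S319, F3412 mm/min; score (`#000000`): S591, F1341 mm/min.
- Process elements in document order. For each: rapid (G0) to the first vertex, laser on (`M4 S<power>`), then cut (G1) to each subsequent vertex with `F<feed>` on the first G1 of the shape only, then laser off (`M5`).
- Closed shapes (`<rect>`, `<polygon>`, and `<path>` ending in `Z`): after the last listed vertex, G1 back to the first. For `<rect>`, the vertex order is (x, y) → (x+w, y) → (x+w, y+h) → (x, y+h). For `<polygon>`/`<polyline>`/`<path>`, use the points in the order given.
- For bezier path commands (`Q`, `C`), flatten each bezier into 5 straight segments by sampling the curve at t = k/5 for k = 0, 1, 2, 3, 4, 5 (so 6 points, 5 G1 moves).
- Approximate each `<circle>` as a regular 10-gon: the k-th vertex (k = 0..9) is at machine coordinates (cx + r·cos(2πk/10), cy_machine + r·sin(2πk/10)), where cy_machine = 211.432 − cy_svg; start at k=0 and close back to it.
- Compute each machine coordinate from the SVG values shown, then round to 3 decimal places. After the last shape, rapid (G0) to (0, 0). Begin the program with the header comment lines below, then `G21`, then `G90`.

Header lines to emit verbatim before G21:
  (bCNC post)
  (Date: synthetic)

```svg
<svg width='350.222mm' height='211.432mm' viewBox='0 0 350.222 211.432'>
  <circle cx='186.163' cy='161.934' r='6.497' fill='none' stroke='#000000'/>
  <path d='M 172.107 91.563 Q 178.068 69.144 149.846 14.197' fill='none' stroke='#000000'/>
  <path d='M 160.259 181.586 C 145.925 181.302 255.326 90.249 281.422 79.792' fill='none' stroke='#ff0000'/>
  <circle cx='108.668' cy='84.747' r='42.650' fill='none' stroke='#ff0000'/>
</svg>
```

1 u = 1 mm; y_m = 211.432 − y.

[1] `<circle>` circle, #000000→score S591 F1341: (192.660,49.498) → (191.419,53.317) → (188.171,55.677) → (184.155,55.677) → (180.907,53.317) → (179.666,49.498) → (180.907,45.679) → (184.155,43.319) → (188.171,43.319) → (191.419,45.679) → (192.660,49.498) (closed)

[2] `<path>` quadratic bezier, #000000→score S591 F1341: (172.107,119.869) → (173.124,130.138) → (171.407,143.009) → (166.954,158.482) → (159.767,176.557) → (149.846,197.235)

[3] `<path>` cubic bezier, #ff0000→engrave S319 F3412: (160.259,29.846) → (164.850,39.538) → (189.200,62.789) → (223.371,91.373) → (257.424,117.065) → (281.422,131.640)

[4] `<circle>` circle, #ff0000→engrave S319 F3412: (151.318,126.685) → (143.173,151.754) → (121.848,167.248) → (95.488,167.248) → (74.163,151.754) → (66.018,126.685) → (74.163,101.616) → (95.488,86.122) → (121.848,86.122) → (143.173,101.616) → (151.318,126.685) (closed)

(bCNC post)
(Date: synthetic)
G21
G90
G0 X192.660 Y49.498
M4 S591
G1 X191.419 Y53.317 F1341
G1 X188.171 Y55.677
G1 X184.155 Y55.677
G1 X180.907 Y53.317
G1 X179.666 Y49.498
G1 X180.907 Y45.679
G1 X184.155 Y43.319
G1 X188.171 Y43.319
G1 X191.419 Y45.679
G1 X192.660 Y49.498
M5
G0 X172.107 Y119.869
M4 S591
G1 X173.124 Y130.138 F1341
G1 X171.407 Y143.009
G1 X166.954 Y158.482
G1 X159.767 Y176.557
G1 X149.846 Y197.235
M5
G0 X160.259 Y29.846
M4 S319
G1 X164.850 Y39.538 F3412
G1 X189.200 Y62.789
G1 X223.371 Y91.373
G1 X257.424 Y117.065
G1 X281.422 Y131.640
M5
G0 X151.318 Y126.685
M4 S319
G1 X143.173 Y151.754 F3412
G1 X121.848 Y167.248
G1 X95.488 Y167.248
G1 X74.163 Y151.754
G1 X66.018 Y126.685
G1 X74.163 Y101.616
G1 X95.488 Y86.122
G1 X121.848 Y86.122
G1 X143.173 Y101.616
G1 X151.318 Y126.685
M5
G0 X0.000 Y0.000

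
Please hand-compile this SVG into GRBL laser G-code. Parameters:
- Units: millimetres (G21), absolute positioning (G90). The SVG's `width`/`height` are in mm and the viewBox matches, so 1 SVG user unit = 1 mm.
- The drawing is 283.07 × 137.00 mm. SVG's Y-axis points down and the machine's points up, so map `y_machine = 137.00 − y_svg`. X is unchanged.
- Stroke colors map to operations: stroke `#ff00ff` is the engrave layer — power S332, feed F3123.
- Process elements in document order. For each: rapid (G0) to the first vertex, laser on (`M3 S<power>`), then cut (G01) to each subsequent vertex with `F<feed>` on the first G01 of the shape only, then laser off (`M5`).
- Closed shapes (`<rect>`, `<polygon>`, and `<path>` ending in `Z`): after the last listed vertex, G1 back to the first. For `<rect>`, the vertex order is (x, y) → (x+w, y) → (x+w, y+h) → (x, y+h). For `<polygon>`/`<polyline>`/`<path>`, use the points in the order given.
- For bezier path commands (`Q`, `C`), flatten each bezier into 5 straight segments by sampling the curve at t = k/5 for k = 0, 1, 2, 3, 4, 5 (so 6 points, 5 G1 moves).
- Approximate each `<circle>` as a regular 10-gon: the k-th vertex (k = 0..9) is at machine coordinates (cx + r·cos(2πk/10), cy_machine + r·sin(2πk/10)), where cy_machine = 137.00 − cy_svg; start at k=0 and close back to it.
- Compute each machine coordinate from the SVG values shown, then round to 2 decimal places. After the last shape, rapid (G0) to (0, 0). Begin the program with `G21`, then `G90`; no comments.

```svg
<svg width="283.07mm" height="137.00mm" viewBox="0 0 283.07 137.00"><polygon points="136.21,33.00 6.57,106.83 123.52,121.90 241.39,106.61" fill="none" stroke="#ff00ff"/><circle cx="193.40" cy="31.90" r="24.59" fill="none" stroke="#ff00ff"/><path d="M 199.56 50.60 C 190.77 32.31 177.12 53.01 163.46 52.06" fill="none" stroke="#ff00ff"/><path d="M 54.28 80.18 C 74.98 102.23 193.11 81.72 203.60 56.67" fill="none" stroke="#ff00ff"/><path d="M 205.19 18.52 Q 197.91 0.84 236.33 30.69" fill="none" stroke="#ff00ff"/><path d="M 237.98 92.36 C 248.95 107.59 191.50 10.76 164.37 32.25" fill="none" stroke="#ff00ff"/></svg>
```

G21
G90
G0 X136.21 Y104.00
M3 S332
G01 X6.57 Y30.17 F3123
G01 X123.52 Y15.10
G01 X241.39 Y30.39
G01 X136.21 Y104.00
M5
G0 X217.99 Y105.10
M3 S332
G01 X213.29 Y119.55 F3123
G01 X201.00 Y128.49
G01 X185.80 Y128.49
G01 X173.51 Y119.55
G01 X168.81 Y105.10
G01 X173.51 Y90.65
G01 X185.80 Y81.71
G01 X201.00 Y81.71
G01 X213.29 Y90.65
G01 X217.99 Y105.10
M5
G0 X199.56 Y86.40
M3 S332
G01 X193.74 Y93.18 F3123
G01 X186.99 Y93.51
G01 X179.54 Y90.31
G01 X171.62 Y86.48
G01 X163.46 Y84.94
M5
G0 X54.28 Y56.82
M3 S332
G01 X76.75 Y48.39 F3123
G01 X112.76 Y48.36
G01 X152.47 Y54.88
G01 X186.03 Y66.15
G01 X203.60 Y80.33
M5
G0 X205.19 Y118.48
M3 S332
G01 X204.11 Y123.65 F3123
G01 X206.68 Y125.02
G01 X212.91 Y122.59
G01 X222.79 Y116.35
G01 X236.33 Y106.31
M5
G0 X237.98 Y44.64
M3 S332
G01 X237.14 Y47.11 F3123
G01 X224.62 Y65.41
G01 X205.16 Y88.49
G01 X183.50 Y105.29
G01 X164.37 Y104.75
M5
G0 X0.00 Y0.00

Since the viewBox matches the mm dimensions, user units are millimetres directly. The only transform is the Y-flip y_m = 137.00 − y_svg.

Shape 1 is a closed polygon drawn with `<polygon>`. Its stroke #ff00ff means engrave at S332, F3123. After flipping Y the toolpath is (136.21,104.00) → (6.57,30.17) → (123.52,15.10) → (241.39,30.39) → (136.21,104.00), returning to the start.

Shape 2 is a circle drawn with `<circle>`. Its stroke #ff00ff means engrave at S332, F3123. After flipping Y the toolpath is (217.99,105.10) → (213.29,119.55) → (201.00,128.49) → (185.80,128.49) → (173.51,119.55) → (168.81,105.10) → (173.51,90.65) → (185.80,81.71) → (201.00,81.71) → (213.29,90.65) → (217.99,105.10), returning to the start.

Shape 3 is a cubic bezier drawn with `<path>`. Its stroke #ff00ff means engrave at S332, F3123. After flipping Y the toolpath is (199.56,86.40) → (193.74,93.18) → (186.99,93.51) → (179.54,90.31) → (171.62,86.48) → (163.46,84.94).

Shape 4 is a cubic bezier drawn with `<path>`. Its stroke #ff00ff means engrave at S332, F3123. After flipping Y the toolpath is (54.28,56.82) → (76.75,48.39) → (112.76,48.36) → (152.47,54.88) → (186.03,66.15) → (203.60,80.33).

Shape 5 is a quadratic bezier drawn with `<path>`. Its stroke #ff00ff means engrave at S332, F3123. After flipping Y the toolpath is (205.19,118.48) → (204.11,123.65) → (206.68,125.02) → (212.91,122.59) → (222.79,116.35) → (236.33,106.31).

Shape 6 is a cubic bezier drawn with `<path>`. Its stroke #ff00ff means engrave at S332, F3123. After flipping Y the toolpath is (237.98,44.64) → (237.14,47.11) → (224.62,65.41) → (205.16,88.49) → (183.50,105.29) → (164.37,104.75).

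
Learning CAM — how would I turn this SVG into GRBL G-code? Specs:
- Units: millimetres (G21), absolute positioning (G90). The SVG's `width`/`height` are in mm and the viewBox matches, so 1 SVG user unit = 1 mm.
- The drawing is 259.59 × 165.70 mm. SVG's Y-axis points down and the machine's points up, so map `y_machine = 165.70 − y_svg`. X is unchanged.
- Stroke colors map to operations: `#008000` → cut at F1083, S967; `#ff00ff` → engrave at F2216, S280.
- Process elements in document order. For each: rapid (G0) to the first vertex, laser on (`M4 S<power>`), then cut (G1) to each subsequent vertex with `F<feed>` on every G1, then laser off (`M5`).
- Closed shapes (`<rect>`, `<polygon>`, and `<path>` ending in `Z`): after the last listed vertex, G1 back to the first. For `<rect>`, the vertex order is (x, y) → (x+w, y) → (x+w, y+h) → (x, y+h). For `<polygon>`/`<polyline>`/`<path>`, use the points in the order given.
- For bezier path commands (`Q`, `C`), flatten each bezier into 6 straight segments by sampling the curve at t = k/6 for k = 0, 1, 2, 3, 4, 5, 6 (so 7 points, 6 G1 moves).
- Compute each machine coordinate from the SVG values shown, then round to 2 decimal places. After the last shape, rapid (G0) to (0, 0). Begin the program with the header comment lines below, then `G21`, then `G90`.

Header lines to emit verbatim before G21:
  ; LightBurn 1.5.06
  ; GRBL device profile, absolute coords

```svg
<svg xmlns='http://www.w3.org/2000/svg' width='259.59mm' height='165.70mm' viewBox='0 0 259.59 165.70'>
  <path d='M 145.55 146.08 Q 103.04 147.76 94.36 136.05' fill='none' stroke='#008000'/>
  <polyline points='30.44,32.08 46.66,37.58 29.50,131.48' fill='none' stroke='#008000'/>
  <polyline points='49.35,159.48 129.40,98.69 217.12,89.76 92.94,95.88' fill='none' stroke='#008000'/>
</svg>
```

; LightBurn 1.5.06
; GRBL device profile, absolute coords
G21
G90
G0 X145.55 Y19.62
M4 S967
G1 X132.32 Y19.43 F1083
G1 X120.97 Y19.99 F1083
G1 X111.50 Y21.29 F1083
G1 X103.91 Y23.33 F1083
G1 X98.19 Y26.12 F1083
G1 X94.36 Y29.65 F1083
M5
G0 X30.44 Y133.62
M4 S967
G1 X46.66 Y128.12 F1083
G1 X29.50 Y34.22 F1083
M5
G0 X49.35 Y6.22
M4 S967
G1 X129.40 Y67.01 F1083
G1 X217.12 Y75.94 F1083
G1 X92.94 Y69.82 F1083
M5
G0 X0.00 Y0.00

Since the viewBox matches the mm dimensions, user units are millimetres directly. The only transform is the Y-flip y_m = 165.70 − y_svg.

Shape 1 is a quadratic bezier drawn with `<path>`. Its stroke #008000 means cut at S967, F1083. After flipping Y the toolpath is (145.55,19.62) → (132.32,19.43) → (120.97,19.99) → (111.50,21.29) → (103.91,23.33) → (98.19,26.12) → (94.36,29.65).

Shape 2 is a open polyline drawn with `<polyline>`. Its stroke #008000 means cut at S967, F1083. After flipping Y the toolpath is (30.44,133.62) → (46.66,128.12) → (29.50,34.22).

Shape 3 is a open polyline drawn with `<polyline>`. Its stroke #008000 means cut at S967, F1083. After flipping Y the toolpath is (49.35,6.22) → (129.40,67.01) → (217.12,75.94) → (92.94,69.82).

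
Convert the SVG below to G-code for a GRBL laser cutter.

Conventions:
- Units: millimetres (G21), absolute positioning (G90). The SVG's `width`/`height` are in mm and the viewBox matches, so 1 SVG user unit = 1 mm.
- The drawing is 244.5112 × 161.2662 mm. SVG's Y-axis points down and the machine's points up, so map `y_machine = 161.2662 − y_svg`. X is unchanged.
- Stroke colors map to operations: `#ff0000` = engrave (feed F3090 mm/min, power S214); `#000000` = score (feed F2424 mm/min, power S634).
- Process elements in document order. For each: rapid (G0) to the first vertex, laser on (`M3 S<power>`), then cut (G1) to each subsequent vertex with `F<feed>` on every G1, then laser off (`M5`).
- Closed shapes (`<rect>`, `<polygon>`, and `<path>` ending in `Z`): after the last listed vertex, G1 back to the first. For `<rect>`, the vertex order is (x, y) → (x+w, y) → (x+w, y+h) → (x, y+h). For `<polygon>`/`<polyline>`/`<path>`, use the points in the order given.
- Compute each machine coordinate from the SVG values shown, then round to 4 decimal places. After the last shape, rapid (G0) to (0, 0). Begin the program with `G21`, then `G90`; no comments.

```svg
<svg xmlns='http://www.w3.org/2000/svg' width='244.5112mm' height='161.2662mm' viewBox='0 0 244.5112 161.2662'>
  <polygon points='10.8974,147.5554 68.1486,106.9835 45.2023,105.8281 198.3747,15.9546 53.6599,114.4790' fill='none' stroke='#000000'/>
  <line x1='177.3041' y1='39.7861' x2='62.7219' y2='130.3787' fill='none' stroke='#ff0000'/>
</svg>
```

G21
G90
G0 X10.8974 Y13.7108
M3 S634
G1 X68.1486 Y54.2827 F2424
G1 X45.2023 Y55.4381 F2424
G1 X198.3747 Y145.3116 F2424
G1 X53.6599 Y46.7872 F2424
G1 X10.8974 Y13.7108 F2424
M5
G0 X177.3041 Y121.4801
M3 S214
G1 X62.7219 Y30.8875 F3090
M5
G0 X0.0000 Y0.0000

Since the viewBox matches the mm dimensions, user units are millimetres directly. The only transform is the Y-flip y_m = 161.2662 − y_svg.

Shape 1 is a closed polygon drawn with `<polygon>`. Its stroke #000000 means score at S634, F2424. After flipping Y the toolpath is (10.8974,13.7108) → (68.1486,54.2827) → (45.2023,55.4381) → (198.3747,145.3116) → (53.6599,46.7872) → (10.8974,13.7108), returning to the start.

Shape 2 is a line segment drawn with `<line>`. Its stroke #ff0000 means engrave at S214, F3090. After flipping Y the toolpath is (177.3041,121.4801) → (62.7219,30.8875).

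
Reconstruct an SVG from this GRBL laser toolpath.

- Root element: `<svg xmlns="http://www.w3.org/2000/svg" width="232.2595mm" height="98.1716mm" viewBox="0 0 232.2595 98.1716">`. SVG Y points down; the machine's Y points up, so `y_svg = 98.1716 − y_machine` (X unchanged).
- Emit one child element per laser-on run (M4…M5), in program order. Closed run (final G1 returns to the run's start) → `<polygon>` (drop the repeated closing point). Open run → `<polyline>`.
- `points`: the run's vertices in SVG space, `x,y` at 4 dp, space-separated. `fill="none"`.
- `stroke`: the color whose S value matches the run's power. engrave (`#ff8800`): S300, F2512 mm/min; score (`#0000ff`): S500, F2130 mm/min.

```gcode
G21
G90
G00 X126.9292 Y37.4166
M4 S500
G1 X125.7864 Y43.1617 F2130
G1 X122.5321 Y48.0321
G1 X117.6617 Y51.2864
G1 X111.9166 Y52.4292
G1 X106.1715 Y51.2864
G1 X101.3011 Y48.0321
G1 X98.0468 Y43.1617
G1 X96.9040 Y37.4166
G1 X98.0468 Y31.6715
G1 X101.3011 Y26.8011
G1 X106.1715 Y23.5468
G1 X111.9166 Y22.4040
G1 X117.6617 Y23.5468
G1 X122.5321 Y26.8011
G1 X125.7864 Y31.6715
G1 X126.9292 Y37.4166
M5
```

y_svg = 98.1716 − y_m. Every run uses S500, so all elements get stroke `#0000ff` (score).

[1] closed run; points: 126.9292,60.7550 125.7864,55.0099 122.5321,50.1395 117.6617,46.8852 111.9166,45.7424 106.1715,46.8852 101.3011,50.1395 98.0468,55.0099 96.9040,60.7550 98.0468,66.5001 101.3011,71.3705 106.1715,74.6248 111.9166,75.7676 117.6617,74.6248 122.5321,71.3705 125.7864,66.5001

<svg xmlns="http://www.w3.org/2000/svg" width="232.2595mm" height="98.1716mm" viewBox="0 0 232.2595 98.1716">
  <polygon points="126.9292,60.7550 125.7864,55.0099 122.5321,50.1395 117.6617,46.8852 111.9166,45.7424 106.1715,46.8852 101.3011,50.1395 98.0468,55.0099 96.9040,60.7550 98.0468,66.5001 101.3011,71.3705 106.1715,74.6248 111.9166,75.7676 117.6617,74.6248 122.5321,71.3705 125.7864,66.5001" fill="none" stroke="#0000ff"/>
</svg>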